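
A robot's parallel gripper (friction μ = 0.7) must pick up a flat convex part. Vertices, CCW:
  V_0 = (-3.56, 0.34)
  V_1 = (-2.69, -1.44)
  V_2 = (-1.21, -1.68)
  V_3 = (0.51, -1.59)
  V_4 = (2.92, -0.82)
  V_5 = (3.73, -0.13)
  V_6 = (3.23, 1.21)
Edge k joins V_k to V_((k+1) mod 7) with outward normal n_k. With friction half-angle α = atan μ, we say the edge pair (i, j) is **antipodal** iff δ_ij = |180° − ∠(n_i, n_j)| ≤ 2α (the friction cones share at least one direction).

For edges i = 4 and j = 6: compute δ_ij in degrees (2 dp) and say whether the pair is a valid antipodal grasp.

δ = 33.12°, valid

α = atan 0.7 = 34.99°;  2α = 69.98°
edge 4: e_4 = (+0.81, +0.69);  n_4 = (+0.6485, -0.7612)
edge 6: e_6 = (-6.79, -0.87);  n_6 = (-0.1271, +0.9919)
∠(n_4, n_6) = 146.88°
δ = |180° − 146.88°| = 33.12°
33.12° ≤ 2α = 69.98°  →  valid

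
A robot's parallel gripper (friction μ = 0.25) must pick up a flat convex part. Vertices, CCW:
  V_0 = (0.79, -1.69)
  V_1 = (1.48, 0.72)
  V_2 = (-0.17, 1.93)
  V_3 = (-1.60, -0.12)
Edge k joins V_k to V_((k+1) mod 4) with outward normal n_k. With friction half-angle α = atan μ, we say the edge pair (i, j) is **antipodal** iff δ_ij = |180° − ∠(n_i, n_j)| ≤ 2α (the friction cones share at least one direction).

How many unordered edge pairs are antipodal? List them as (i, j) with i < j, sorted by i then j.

count = 2; pairs: (0,2), (1,3)

α = atan 0.25 = 14.04°;  2α = 28.07°
n_0 = (+0.9614, -0.2752)
n_1 = (+0.5914, +0.8064)
n_2 = (-0.8202, +0.5721)
n_3 = (-0.5490, -0.8358)
  (0,1): δ = 110.28°  ·
  (0,2): δ = 18.92°  ✓
  (0,3): δ = 72.68°  ·
  (1,2): δ = 88.64°  ·
  (1,3): δ = 2.95°  ✓
  (2,3): δ = 88.40°  ·
antipodal pairs: 2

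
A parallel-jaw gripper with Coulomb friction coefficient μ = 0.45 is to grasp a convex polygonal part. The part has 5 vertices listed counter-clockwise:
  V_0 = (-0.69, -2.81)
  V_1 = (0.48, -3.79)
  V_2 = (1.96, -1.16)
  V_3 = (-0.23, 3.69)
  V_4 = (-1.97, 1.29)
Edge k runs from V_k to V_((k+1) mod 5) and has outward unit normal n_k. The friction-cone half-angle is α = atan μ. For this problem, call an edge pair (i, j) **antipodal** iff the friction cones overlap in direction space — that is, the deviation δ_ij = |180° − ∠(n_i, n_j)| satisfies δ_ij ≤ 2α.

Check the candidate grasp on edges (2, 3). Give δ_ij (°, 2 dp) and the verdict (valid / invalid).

δ = 60.24°, invalid

α = atan 0.45 = 24.23°;  2α = 48.46°
edge 2: e_2 = (-2.19, +4.85);  n_2 = (+0.9114, +0.4115)
edge 3: e_3 = (-1.74, -2.40);  n_3 = (-0.8096, +0.5870)
∠(n_2, n_3) = 119.76°
δ = |180° − 119.76°| = 60.24°
60.24° > 2α = 48.46°  →  invalid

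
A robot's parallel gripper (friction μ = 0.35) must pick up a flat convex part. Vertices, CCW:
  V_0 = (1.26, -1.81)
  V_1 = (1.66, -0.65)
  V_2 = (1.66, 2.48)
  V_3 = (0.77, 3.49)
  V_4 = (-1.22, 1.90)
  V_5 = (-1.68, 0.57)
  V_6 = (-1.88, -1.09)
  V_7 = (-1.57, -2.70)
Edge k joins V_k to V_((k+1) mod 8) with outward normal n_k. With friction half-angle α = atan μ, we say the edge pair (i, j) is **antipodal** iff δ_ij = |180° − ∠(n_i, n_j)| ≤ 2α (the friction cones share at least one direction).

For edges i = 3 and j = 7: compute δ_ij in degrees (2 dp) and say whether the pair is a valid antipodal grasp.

δ = 21.17°, valid

α = atan 0.35 = 19.29°;  2α = 38.58°
edge 3: e_3 = (-1.99, -1.59);  n_3 = (-0.6242, +0.7813)
edge 7: e_7 = (+2.83, +0.89);  n_7 = (+0.3000, -0.9539)
∠(n_3, n_7) = 158.83°
δ = |180° − 158.83°| = 21.17°
21.17° ≤ 2α = 38.58°  →  valid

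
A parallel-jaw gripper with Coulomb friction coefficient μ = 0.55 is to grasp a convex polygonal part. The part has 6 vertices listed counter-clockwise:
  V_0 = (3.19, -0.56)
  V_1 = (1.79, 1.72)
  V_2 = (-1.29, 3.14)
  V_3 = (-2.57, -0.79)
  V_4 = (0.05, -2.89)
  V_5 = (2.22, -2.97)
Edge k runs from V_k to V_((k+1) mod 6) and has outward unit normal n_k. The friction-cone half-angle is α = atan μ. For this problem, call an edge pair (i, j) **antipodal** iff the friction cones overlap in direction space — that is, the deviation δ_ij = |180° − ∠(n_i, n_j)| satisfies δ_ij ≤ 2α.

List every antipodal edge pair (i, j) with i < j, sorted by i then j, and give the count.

count = 6; pairs: (0,2), (0,3), (0,4), (1,3), (1,4), (2,5)

α = atan 0.55 = 28.81°;  2α = 57.62°
n_0 = (+0.8522, +0.5233)
n_1 = (+0.4187, +0.9081)
n_2 = (-0.9508, +0.3097)
n_3 = (-0.6254, -0.7803)
n_4 = (-0.0368, -0.9993)
n_5 = (+0.9277, -0.3734)
  (0,1): δ = 146.30°  ·
  (0,2): δ = 49.59°  ✓
  (0,3): δ = 19.74°  ✓
  (0,4): δ = 56.34°  ✓
  (0,5): δ = 126.52°  ·
  (1,2): δ = 83.29°  ·
  (1,3): δ = 13.96°  ✓
  (1,4): δ = 22.64°  ✓
  (1,5): δ = 92.83°  ·
  (2,3): δ = 110.67°  ·
  (2,4): δ = 74.07°  ·
  (2,5): δ = 3.88°  ✓
  (3,4): δ = 143.40°  ·
  (3,5): δ = 73.21°  ·
  (4,5): δ = 109.81°  ·
antipodal pairs: 6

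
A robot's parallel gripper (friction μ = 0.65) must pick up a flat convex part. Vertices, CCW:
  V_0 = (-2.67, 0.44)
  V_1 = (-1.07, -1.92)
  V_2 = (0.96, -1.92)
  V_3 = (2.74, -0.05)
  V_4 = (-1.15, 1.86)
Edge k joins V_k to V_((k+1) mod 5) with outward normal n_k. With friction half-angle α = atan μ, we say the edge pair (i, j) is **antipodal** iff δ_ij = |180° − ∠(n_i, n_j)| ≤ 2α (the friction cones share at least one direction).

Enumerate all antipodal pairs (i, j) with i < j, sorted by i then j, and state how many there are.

count = 4; pairs: (0,3), (1,3), (1,4), (2,4)

α = atan 0.65 = 33.02°;  2α = 66.05°
n_0 = (-0.8277, -0.5612)
n_1 = (+0.0000, -1.0000)
n_2 = (+0.7243, -0.6895)
n_3 = (+0.4407, +0.8976)
n_4 = (-0.6827, +0.7307)
  (0,1): δ = 124.14°  ·
  (0,2): δ = 77.72°  ·
  (0,3): δ = 29.71°  ✓
  (0,4): δ = 98.92°  ·
  (1,2): δ = 133.59°  ·
  (1,3): δ = 26.15°  ✓
  (1,4): δ = 43.05°  ✓
  (2,3): δ = 72.56°  ·
  (2,4): δ = 3.36°  ✓
  (3,4): δ = 110.80°  ·
antipodal pairs: 4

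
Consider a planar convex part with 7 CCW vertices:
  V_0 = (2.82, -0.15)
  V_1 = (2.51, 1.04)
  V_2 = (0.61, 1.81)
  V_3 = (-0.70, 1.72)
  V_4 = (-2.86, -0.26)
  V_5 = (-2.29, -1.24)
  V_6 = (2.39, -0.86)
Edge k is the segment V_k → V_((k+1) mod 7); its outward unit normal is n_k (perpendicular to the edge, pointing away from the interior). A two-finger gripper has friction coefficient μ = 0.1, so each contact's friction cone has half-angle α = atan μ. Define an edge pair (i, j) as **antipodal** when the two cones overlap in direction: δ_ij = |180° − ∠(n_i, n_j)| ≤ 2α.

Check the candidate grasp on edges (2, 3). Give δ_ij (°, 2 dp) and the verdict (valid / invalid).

α = atan 0.1 = 5.71°;  2α = 11.42°
edge 2: e_2 = (-1.31, -0.09);  n_2 = (-0.0685, +0.9976)
edge 3: e_3 = (-2.16, -1.98);  n_3 = (-0.6757, +0.7372)
∠(n_2, n_3) = 38.58°
δ = |180° − 38.58°| = 141.42°
141.42° > 2α = 11.42°  →  invalid

δ = 141.42°, invalid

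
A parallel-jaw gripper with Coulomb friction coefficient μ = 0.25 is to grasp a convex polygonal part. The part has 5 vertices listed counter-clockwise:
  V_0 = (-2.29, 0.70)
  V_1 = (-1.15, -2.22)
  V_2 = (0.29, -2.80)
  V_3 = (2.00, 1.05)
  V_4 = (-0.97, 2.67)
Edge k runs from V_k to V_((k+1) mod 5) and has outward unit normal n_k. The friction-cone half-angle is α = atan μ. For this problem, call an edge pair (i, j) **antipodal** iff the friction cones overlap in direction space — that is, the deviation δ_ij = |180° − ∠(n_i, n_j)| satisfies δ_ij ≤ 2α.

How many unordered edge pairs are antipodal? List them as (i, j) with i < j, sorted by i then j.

α = atan 0.25 = 14.04°;  2α = 28.07°
n_0 = (-0.9315, -0.3637)
n_1 = (-0.3736, -0.9276)
n_2 = (+0.9139, -0.4059)
n_3 = (+0.4789, +0.8779)
n_4 = (-0.8308, +0.5566)
  (0,1): δ = 133.26°  ·
  (0,2): δ = 45.27°  ·
  (0,3): δ = 40.06°  ·
  (0,4): δ = 124.85°  ·
  (1,2): δ = 92.01°  ·
  (1,3): δ = 6.67°  ✓
  (1,4): δ = 78.11°  ·
  (2,3): δ = 94.66°  ·
  (2,4): δ = 9.88°  ✓
  (3,4): δ = 95.21°  ·
antipodal pairs: 2

count = 2; pairs: (1,3), (2,4)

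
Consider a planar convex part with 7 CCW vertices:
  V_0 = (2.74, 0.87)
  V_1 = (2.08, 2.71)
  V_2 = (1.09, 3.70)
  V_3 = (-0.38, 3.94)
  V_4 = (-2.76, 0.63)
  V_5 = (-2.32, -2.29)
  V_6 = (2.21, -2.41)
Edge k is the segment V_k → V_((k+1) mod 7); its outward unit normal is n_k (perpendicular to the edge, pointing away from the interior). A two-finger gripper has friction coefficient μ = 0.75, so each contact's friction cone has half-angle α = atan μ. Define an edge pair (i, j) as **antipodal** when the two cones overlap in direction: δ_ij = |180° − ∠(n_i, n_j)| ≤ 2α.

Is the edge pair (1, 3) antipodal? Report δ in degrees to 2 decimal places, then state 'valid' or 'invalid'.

δ = 80.72°, invalid

α = atan 0.75 = 36.87°;  2α = 73.74°
edge 1: e_1 = (-0.99, +0.99);  n_1 = (+0.7071, +0.7071)
edge 3: e_3 = (-2.38, -3.31);  n_3 = (-0.8119, +0.5838)
∠(n_1, n_3) = 99.28°
δ = |180° − 99.28°| = 80.72°
80.72° > 2α = 73.74°  →  invalid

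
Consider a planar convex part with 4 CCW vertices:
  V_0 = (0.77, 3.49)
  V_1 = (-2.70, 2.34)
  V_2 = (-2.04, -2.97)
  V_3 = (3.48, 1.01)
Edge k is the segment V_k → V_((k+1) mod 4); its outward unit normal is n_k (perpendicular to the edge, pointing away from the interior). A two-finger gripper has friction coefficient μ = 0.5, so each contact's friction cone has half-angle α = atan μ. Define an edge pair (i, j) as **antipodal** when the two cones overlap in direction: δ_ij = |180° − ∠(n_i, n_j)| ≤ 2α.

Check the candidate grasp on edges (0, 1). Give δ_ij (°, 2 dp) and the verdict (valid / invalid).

α = atan 0.5 = 26.57°;  2α = 53.13°
edge 0: e_0 = (-3.47, -1.15);  n_0 = (-0.3146, +0.9492)
edge 1: e_1 = (+0.66, -5.31);  n_1 = (-0.9924, -0.1233)
∠(n_0, n_1) = 78.75°
δ = |180° − 78.75°| = 101.25°
101.25° > 2α = 53.13°  →  invalid

δ = 101.25°, invalid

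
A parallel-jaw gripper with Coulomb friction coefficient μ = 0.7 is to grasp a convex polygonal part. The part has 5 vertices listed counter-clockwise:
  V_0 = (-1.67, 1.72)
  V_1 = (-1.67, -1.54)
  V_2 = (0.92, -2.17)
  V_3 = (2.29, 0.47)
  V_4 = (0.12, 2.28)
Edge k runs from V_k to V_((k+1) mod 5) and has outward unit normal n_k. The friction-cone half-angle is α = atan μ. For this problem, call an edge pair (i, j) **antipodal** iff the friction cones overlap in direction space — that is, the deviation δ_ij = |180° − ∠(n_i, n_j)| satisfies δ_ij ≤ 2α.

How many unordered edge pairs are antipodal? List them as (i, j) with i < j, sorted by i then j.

count = 5; pairs: (0,2), (0,3), (1,3), (1,4), (2,4)

α = atan 0.7 = 34.99°;  2α = 69.98°
n_0 = (-1.0000, -0.0000)
n_1 = (-0.2364, -0.9717)
n_2 = (+0.8876, -0.4606)
n_3 = (+0.6405, +0.7679)
n_4 = (-0.2986, +0.9544)
  (0,1): δ = 103.67°  ·
  (0,2): δ = 27.43°  ✓
  (0,3): δ = 50.17°  ✓
  (0,4): δ = 107.37°  ·
  (1,2): δ = 103.76°  ·
  (1,3): δ = 26.16°  ✓
  (1,4): δ = 31.04°  ✓
  (2,3): δ = 102.40°  ·
  (2,4): δ = 45.20°  ✓
  (3,4): δ = 122.80°  ·
antipodal pairs: 5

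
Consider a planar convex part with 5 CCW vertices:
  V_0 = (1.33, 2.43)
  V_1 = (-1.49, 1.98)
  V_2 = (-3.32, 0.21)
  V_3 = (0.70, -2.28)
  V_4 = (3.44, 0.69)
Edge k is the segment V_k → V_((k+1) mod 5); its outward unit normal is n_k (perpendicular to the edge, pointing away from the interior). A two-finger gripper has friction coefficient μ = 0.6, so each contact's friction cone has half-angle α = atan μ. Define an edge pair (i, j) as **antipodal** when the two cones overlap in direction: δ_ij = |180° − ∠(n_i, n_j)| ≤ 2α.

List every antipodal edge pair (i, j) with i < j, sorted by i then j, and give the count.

α = atan 0.6 = 30.96°;  2α = 61.93°
n_0 = (-0.1576, +0.9875)
n_1 = (-0.6952, +0.7188)
n_2 = (-0.5266, -0.8501)
n_3 = (+0.7350, -0.6781)
n_4 = (+0.6362, +0.7715)
  (0,1): δ = 145.02°  ·
  (0,2): δ = 40.84°  ✓
  (0,3): δ = 38.24°  ✓
  (0,4): δ = 131.42°  ·
  (1,2): δ = 75.82°  ·
  (1,3): δ = 3.26°  ✓
  (1,4): δ = 96.44°  ·
  (2,3): δ = 100.92°  ·
  (2,4): δ = 7.74°  ✓
  (3,4): δ = 86.82°  ·
antipodal pairs: 4

count = 4; pairs: (0,2), (0,3), (1,3), (2,4)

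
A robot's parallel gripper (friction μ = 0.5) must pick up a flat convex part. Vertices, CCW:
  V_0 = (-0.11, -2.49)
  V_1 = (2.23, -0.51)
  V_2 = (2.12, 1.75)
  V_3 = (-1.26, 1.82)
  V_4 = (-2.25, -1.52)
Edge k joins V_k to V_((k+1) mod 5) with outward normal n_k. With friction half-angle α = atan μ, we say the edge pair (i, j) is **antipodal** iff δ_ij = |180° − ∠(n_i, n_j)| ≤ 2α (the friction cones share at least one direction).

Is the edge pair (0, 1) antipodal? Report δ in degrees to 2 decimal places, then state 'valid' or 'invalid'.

δ = 127.45°, invalid

α = atan 0.5 = 26.57°;  2α = 53.13°
edge 0: e_0 = (+2.34, +1.98);  n_0 = (+0.6459, -0.7634)
edge 1: e_1 = (-0.11, +2.26);  n_1 = (+0.9988, +0.0486)
∠(n_0, n_1) = 52.55°
δ = |180° − 52.55°| = 127.45°
127.45° > 2α = 53.13°  →  invalid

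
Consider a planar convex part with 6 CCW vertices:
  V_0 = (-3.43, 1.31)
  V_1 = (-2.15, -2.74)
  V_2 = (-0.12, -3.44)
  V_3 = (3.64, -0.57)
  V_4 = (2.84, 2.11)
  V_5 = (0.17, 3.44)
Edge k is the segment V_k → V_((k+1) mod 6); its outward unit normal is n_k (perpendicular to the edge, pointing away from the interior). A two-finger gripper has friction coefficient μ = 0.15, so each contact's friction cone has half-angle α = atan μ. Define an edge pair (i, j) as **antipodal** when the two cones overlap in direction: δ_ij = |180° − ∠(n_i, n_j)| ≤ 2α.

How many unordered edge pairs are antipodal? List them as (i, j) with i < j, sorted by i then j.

α = atan 0.15 = 8.53°;  2α = 17.06°
n_0 = (-0.9535, -0.3014)
n_1 = (-0.3260, -0.9454)
n_2 = (+0.6067, -0.7949)
n_3 = (+0.9582, +0.2860)
n_4 = (+0.4459, +0.8951)
n_5 = (-0.5092, +0.8606)
  (0,1): δ = 126.56°  ·
  (0,2): δ = 70.18°  ·
  (0,3): δ = 0.92°  ✓
  (0,4): δ = 45.98°  ·
  (0,5): δ = 103.07°  ·
  (1,2): δ = 123.62°  ·
  (1,3): δ = 54.35°  ·
  (1,4): δ = 7.45°  ✓
  (1,5): δ = 49.64°  ·
  (2,3): δ = 110.73°  ·
  (2,4): δ = 63.83°  ·
  (2,5): δ = 6.74°  ✓
  (3,4): δ = 133.10°  ·
  (3,5): δ = 76.01°  ·
  (4,5): δ = 122.91°  ·
antipodal pairs: 3

count = 3; pairs: (0,3), (1,4), (2,5)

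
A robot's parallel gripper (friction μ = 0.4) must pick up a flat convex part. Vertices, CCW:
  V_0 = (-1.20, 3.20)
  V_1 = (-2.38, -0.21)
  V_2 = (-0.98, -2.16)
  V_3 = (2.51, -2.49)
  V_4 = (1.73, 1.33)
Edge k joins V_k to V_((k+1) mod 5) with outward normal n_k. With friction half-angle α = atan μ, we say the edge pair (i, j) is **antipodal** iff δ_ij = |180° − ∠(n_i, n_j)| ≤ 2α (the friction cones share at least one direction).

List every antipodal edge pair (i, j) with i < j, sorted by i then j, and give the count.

count = 4; pairs: (0,3), (1,3), (1,4), (2,4)

α = atan 0.4 = 21.80°;  2α = 43.60°
n_0 = (-0.9450, +0.3270)
n_1 = (-0.8123, -0.5832)
n_2 = (-0.0941, -0.9956)
n_3 = (+0.9798, +0.2001)
n_4 = (+0.5380, +0.8429)
  (0,1): δ = 125.24°  ·
  (0,2): δ = 76.31°  ·
  (0,3): δ = 30.63°  ✓
  (0,4): δ = 76.54°  ·
  (1,2): δ = 131.08°  ·
  (1,3): δ = 24.14°  ✓
  (1,4): δ = 21.78°  ✓
  (2,3): δ = 73.06°  ·
  (2,4): δ = 27.15°  ✓
  (3,4): δ = 134.09°  ·
antipodal pairs: 4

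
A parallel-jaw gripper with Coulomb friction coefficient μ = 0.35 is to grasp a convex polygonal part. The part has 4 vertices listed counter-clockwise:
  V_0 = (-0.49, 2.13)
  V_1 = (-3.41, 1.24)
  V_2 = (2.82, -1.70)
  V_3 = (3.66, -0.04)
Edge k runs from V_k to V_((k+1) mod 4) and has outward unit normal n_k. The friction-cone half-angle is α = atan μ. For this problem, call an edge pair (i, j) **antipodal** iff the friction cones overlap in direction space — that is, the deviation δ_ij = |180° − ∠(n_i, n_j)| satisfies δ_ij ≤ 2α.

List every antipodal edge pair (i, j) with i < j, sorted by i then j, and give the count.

α = atan 0.35 = 19.29°;  2α = 38.58°
n_0 = (-0.2916, +0.9566)
n_1 = (-0.4268, -0.9044)
n_2 = (+0.8923, -0.4515)
n_3 = (+0.4634, +0.8862)
  (0,1): δ = 42.21°  ·
  (0,2): δ = 46.21°  ·
  (0,3): δ = 135.44°  ·
  (1,2): δ = 91.58°  ·
  (1,3): δ = 2.34°  ✓
  (2,3): δ = 90.76°  ·
antipodal pairs: 1

count = 1; pairs: (1,3)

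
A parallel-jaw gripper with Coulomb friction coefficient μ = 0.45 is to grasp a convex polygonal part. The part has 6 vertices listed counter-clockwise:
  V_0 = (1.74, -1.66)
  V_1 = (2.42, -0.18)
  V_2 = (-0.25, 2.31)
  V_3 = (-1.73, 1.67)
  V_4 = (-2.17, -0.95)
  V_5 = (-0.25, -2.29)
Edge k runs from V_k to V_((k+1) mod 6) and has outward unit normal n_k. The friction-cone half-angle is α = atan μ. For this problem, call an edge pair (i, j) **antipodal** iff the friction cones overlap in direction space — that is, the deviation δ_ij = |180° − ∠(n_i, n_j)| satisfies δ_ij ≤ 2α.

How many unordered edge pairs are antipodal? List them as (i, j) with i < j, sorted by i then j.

count = 4; pairs: (0,2), (0,3), (1,4), (2,5)

α = atan 0.45 = 24.23°;  2α = 48.46°
n_0 = (+0.9087, -0.4175)
n_1 = (+0.6820, +0.7313)
n_2 = (-0.3969, +0.9179)
n_3 = (-0.9862, +0.1656)
n_4 = (-0.5723, -0.8200)
n_5 = (+0.3018, -0.9534)
  (0,1): δ = 108.33°  ·
  (0,2): δ = 41.94°  ✓
  (0,3): δ = 15.14°  ✓
  (0,4): δ = 79.77°  ·
  (0,5): δ = 132.24°  ·
  (1,2): δ = 113.61°  ·
  (1,3): δ = 56.53°  ·
  (1,4): δ = 8.09°  ✓
  (1,5): δ = 60.57°  ·
  (2,3): δ = 122.92°  ·
  (2,4): δ = 58.30°  ·
  (2,5): δ = 5.82°  ✓
  (3,4): δ = 115.38°  ·
  (3,5): δ = 62.90°  ·
  (4,5): δ = 127.52°  ·
antipodal pairs: 4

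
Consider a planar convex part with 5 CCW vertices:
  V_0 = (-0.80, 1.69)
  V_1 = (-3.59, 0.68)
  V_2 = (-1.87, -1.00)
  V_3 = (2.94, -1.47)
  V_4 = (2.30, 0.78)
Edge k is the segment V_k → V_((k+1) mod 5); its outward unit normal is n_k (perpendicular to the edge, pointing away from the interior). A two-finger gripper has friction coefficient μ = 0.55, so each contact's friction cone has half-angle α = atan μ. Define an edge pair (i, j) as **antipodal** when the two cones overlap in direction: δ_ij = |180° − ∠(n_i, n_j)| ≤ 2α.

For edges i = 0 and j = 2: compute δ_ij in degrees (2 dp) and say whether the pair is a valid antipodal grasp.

δ = 25.48°, valid

α = atan 0.55 = 28.81°;  2α = 57.62°
edge 0: e_0 = (-2.79, -1.01);  n_0 = (-0.3404, +0.9403)
edge 2: e_2 = (+4.81, -0.47);  n_2 = (-0.0972, -0.9953)
∠(n_0, n_2) = 154.52°
δ = |180° − 154.52°| = 25.48°
25.48° ≤ 2α = 57.62°  →  valid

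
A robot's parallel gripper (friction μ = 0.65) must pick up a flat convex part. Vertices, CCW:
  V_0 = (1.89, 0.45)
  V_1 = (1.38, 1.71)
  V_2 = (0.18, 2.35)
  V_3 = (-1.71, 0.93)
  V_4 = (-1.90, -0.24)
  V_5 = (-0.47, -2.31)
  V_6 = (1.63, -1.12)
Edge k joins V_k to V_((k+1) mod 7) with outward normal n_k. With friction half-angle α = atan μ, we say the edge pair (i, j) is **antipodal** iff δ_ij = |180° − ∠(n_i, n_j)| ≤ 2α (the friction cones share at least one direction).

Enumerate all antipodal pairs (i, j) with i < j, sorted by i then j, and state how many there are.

count = 9; pairs: (0,3), (0,4), (1,4), (1,5), (2,5), (2,6), (3,5), (3,6), (4,6)

α = atan 0.65 = 33.02°;  2α = 66.05°
n_0 = (+0.9269, +0.3752)
n_1 = (+0.4706, +0.8824)
n_2 = (-0.6007, +0.7995)
n_3 = (-0.9871, +0.1603)
n_4 = (-0.8228, -0.5684)
n_5 = (+0.4930, -0.8700)
n_6 = (+0.9866, -0.1634)
  (0,1): δ = 140.11°  ·
  (0,2): δ = 75.12°  ·
  (0,3): δ = 31.26°  ✓
  (0,4): δ = 12.60°  ✓
  (0,5): δ = 97.50°  ·
  (0,6): δ = 148.56°  ·
  (1,2): δ = 115.01°  ·
  (1,3): δ = 71.15°  ·
  (1,4): δ = 27.29°  ✓
  (1,5): δ = 57.61°  ✓
  (1,6): δ = 108.67°  ·
  (2,3): δ = 136.14°  ·
  (2,4): δ = 92.28°  ·
  (2,5): δ = 7.38°  ✓
  (2,6): δ = 43.68°  ✓
  (3,4): δ = 136.14°  ·
  (3,5): δ = 51.24°  ✓
  (3,6): δ = 0.18°  ✓
  (4,5): δ = 95.10°  ·
  (4,6): δ = 44.04°  ✓
  (5,6): δ = 128.94°  ·
antipodal pairs: 9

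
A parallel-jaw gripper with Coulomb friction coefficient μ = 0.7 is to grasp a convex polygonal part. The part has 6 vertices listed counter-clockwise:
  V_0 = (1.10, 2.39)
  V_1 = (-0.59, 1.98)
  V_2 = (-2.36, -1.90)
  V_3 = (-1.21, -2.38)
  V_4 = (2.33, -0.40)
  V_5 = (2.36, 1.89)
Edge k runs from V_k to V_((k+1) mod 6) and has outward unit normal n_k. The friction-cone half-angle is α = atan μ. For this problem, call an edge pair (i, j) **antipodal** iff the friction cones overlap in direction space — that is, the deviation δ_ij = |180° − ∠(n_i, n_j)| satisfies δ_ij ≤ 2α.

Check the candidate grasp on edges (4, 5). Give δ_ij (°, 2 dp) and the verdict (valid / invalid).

α = atan 0.7 = 34.99°;  2α = 69.98°
edge 4: e_4 = (+0.03, +2.29);  n_4 = (+0.9999, -0.0131)
edge 5: e_5 = (-1.26, +0.50);  n_5 = (+0.3688, +0.9295)
∠(n_4, n_5) = 69.11°
δ = |180° − 69.11°| = 110.89°
110.89° > 2α = 69.98°  →  invalid

δ = 110.89°, invalid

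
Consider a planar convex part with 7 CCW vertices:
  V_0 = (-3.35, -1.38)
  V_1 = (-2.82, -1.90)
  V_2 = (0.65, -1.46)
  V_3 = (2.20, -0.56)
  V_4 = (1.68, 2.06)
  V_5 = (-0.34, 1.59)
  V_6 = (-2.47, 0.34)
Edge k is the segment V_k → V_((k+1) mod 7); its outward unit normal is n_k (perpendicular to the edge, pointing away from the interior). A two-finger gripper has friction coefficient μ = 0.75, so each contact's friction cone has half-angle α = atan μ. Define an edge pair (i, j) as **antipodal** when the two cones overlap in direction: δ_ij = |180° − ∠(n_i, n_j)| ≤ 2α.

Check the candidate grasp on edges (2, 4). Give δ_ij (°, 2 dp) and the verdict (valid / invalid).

α = atan 0.75 = 36.87°;  2α = 73.74°
edge 2: e_2 = (+1.55, +0.90);  n_2 = (+0.5021, -0.8648)
edge 4: e_4 = (-2.02, -0.47);  n_4 = (-0.2266, +0.9740)
∠(n_2, n_4) = 162.96°
δ = |180° − 162.96°| = 17.04°
17.04° ≤ 2α = 73.74°  →  valid

δ = 17.04°, valid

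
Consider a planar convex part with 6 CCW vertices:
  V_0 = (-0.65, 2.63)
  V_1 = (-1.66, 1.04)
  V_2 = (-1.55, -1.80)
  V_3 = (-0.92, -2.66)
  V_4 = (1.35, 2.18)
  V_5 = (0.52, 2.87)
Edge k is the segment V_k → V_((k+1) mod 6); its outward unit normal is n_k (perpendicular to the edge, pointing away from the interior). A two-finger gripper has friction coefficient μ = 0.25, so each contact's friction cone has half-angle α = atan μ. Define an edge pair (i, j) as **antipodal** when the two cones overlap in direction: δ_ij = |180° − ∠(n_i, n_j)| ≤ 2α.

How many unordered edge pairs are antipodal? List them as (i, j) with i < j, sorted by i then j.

count = 3; pairs: (0,3), (1,3), (2,4)

α = atan 0.25 = 14.04°;  2α = 28.07°
n_0 = (-0.8441, +0.5362)
n_1 = (-0.9993, -0.0387)
n_2 = (-0.8067, -0.5910)
n_3 = (+0.9054, -0.4246)
n_4 = (+0.6393, +0.7690)
n_5 = (-0.2009, +0.9796)
  (0,1): δ = 145.36°  ·
  (0,2): δ = 111.35°  ·
  (0,3): δ = 7.30°  ✓
  (0,4): δ = 82.69°  ·
  (0,5): δ = 134.02°  ·
  (1,2): δ = 145.99°  ·
  (1,3): δ = 27.35°  ✓
  (1,4): δ = 48.04°  ·
  (1,5): δ = 99.37°  ·
  (2,3): δ = 61.35°  ·
  (2,4): δ = 14.04°  ✓
  (2,5): δ = 65.37°  ·
  (3,4): δ = 104.61°  ·
  (3,5): δ = 53.28°  ·
  (4,5): δ = 128.67°  ·
antipodal pairs: 3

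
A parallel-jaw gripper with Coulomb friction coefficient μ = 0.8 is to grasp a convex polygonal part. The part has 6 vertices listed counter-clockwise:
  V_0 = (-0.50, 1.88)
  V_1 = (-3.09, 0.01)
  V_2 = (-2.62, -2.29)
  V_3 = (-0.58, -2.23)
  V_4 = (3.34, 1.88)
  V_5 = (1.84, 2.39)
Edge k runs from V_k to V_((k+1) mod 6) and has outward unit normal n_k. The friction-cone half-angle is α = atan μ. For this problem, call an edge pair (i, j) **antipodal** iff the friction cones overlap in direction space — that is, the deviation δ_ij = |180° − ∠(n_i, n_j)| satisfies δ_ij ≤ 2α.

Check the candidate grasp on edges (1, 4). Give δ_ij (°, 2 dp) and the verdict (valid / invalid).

δ = 59.67°, valid

α = atan 0.8 = 38.66°;  2α = 77.32°
edge 1: e_1 = (+0.47, -2.30);  n_1 = (-0.9798, -0.2002)
edge 4: e_4 = (-1.50, +0.51);  n_4 = (+0.3219, +0.9468)
∠(n_1, n_4) = 120.33°
δ = |180° − 120.33°| = 59.67°
59.67° ≤ 2α = 77.32°  →  valid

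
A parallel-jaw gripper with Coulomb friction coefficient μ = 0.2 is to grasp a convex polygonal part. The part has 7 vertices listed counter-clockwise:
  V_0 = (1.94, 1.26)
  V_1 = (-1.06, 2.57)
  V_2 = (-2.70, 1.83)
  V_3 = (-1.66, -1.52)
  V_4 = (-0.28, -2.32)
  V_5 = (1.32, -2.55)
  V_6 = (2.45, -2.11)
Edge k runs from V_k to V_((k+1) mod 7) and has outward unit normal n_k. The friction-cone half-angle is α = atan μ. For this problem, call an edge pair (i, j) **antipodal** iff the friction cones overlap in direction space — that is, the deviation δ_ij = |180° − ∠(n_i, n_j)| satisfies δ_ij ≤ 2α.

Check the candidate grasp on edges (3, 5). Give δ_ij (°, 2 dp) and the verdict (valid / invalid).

δ = 128.62°, invalid

α = atan 0.2 = 11.31°;  2α = 22.62°
edge 3: e_3 = (+1.38, -0.80);  n_3 = (-0.5015, -0.8651)
edge 5: e_5 = (+1.13, +0.44);  n_5 = (+0.3628, -0.9318)
∠(n_3, n_5) = 51.38°
δ = |180° − 51.38°| = 128.62°
128.62° > 2α = 22.62°  →  invalid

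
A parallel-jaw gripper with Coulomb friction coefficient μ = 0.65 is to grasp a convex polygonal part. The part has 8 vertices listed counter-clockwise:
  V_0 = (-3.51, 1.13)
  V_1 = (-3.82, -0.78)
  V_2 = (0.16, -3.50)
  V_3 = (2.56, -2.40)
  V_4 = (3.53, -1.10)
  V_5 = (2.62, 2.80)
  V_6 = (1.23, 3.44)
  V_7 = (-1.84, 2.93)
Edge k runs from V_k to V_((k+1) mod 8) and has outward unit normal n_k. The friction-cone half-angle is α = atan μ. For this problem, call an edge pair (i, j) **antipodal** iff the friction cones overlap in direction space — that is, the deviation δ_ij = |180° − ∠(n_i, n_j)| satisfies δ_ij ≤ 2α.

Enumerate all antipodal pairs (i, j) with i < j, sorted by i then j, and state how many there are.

count = 12; pairs: (0,2), (0,3), (0,4), (1,4), (1,5), (1,6), (2,5), (2,6), (2,7), (3,6), (3,7), (4,7)

α = atan 0.65 = 33.02°;  2α = 66.05°
n_0 = (-0.9871, +0.1602)
n_1 = (-0.5642, -0.8256)
n_2 = (+0.4167, -0.9091)
n_3 = (+0.8015, -0.5980)
n_4 = (+0.9738, +0.2272)
n_5 = (+0.4182, +0.9083)
n_6 = (-0.1639, +0.9865)
n_7 = (-0.7331, +0.6801)
  (0,1): δ = 115.13°  ·
  (0,2): δ = 56.16°  ✓
  (0,3): δ = 27.51°  ✓
  (0,4): δ = 22.35°  ✓
  (0,5): δ = 74.50°  ·
  (0,6): δ = 108.65°  ·
  (0,7): δ = 146.36°  ·
  (1,2): δ = 121.03°  ·
  (1,3): δ = 92.38°  ·
  (1,4): δ = 42.52°  ✓
  (1,5): δ = 9.63°  ✓
  (1,6): δ = 43.78°  ✓
  (1,7): δ = 81.49°  ·
  (2,3): δ = 151.35°  ·
  (2,4): δ = 101.49°  ·
  (2,5): δ = 49.35°  ✓
  (2,6): δ = 15.19°  ✓
  (2,7): δ = 22.52°  ✓
  (3,4): δ = 130.14°  ·
  (3,5): δ = 77.99°  ·
  (3,6): δ = 43.84°  ✓
  (3,7): δ = 6.13°  ✓
  (4,5): δ = 127.86°  ·
  (4,6): δ = 93.70°  ·
  (4,7): δ = 55.99°  ✓
  (5,6): δ = 145.85°  ·
  (5,7): δ = 108.13°  ·
  (6,7): δ = 142.29°  ·
antipodal pairs: 12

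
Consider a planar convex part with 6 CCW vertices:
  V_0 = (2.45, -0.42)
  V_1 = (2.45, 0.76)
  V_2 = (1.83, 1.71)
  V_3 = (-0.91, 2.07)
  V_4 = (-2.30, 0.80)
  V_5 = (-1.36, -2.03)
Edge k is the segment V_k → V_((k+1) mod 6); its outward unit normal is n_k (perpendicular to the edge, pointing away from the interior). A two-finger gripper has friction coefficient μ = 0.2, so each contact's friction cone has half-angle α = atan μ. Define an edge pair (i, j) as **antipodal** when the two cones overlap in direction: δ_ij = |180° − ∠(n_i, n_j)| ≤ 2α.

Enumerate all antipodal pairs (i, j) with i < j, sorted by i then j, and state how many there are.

α = atan 0.2 = 11.31°;  2α = 22.62°
n_0 = (+1.0000, -0.0000)
n_1 = (+0.8374, +0.5465)
n_2 = (+0.1303, +0.9915)
n_3 = (-0.6745, +0.7383)
n_4 = (-0.9490, -0.3152)
n_5 = (+0.3892, -0.9211)
  (0,1): δ = 146.87°  ·
  (0,2): δ = 97.49°  ·
  (0,3): δ = 47.58°  ·
  (0,4): δ = 18.37°  ✓
  (0,5): δ = 112.91°  ·
  (1,2): δ = 130.61°  ·
  (1,3): δ = 80.71°  ·
  (1,4): δ = 14.76°  ✓
  (1,5): δ = 79.78°  ·
  (2,3): δ = 130.10°  ·
  (2,4): δ = 64.14°  ·
  (2,5): δ = 30.39°  ·
  (3,4): δ = 114.04°  ·
  (3,5): δ = 19.51°  ✓
  (4,5): δ = 85.47°  ·
antipodal pairs: 3

count = 3; pairs: (0,4), (1,4), (3,5)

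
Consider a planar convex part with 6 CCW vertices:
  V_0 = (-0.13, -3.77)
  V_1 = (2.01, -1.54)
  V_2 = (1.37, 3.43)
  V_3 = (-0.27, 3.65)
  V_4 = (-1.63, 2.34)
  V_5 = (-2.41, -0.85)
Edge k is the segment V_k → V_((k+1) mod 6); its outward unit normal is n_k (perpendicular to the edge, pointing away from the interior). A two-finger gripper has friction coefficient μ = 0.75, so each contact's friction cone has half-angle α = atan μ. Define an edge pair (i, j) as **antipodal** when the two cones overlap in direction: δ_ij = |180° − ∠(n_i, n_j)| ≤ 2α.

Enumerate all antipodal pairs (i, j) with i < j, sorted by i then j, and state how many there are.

α = atan 0.75 = 36.87°;  2α = 73.74°
n_0 = (+0.7215, -0.6924)
n_1 = (+0.9918, +0.1277)
n_2 = (+0.1330, +0.9911)
n_3 = (-0.6937, +0.7202)
n_4 = (-0.9714, +0.2375)
n_5 = (-0.7882, -0.6154)
  (0,1): δ = 128.84°  ·
  (0,2): δ = 53.82°  ✓
  (0,3): δ = 2.25°  ✓
  (0,4): δ = 30.08°  ✓
  (0,5): δ = 81.80°  ·
  (1,2): δ = 104.98°  ·
  (1,3): δ = 53.41°  ✓
  (1,4): δ = 21.08°  ✓
  (1,5): δ = 30.65°  ✓
  (2,3): δ = 128.43°  ·
  (2,4): δ = 96.10°  ·
  (2,5): δ = 44.38°  ✓
  (3,4): δ = 147.67°  ·
  (3,5): δ = 95.94°  ·
  (4,5): δ = 128.28°  ·
antipodal pairs: 7

count = 7; pairs: (0,2), (0,3), (0,4), (1,3), (1,4), (1,5), (2,5)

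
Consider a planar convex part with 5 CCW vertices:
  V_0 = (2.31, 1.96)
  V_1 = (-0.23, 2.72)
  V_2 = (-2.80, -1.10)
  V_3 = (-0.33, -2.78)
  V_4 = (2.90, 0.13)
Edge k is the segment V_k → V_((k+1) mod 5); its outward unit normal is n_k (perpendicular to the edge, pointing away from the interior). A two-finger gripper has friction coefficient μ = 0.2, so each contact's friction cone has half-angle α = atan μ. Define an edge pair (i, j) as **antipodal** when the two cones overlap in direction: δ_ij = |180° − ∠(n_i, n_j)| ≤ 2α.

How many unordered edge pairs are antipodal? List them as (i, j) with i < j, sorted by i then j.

α = atan 0.2 = 11.31°;  2α = 22.62°
n_0 = (+0.2867, +0.9580)
n_1 = (-0.8297, +0.5582)
n_2 = (-0.5624, -0.8269)
n_3 = (+0.6693, -0.7430)
n_4 = (+0.9518, +0.3069)
  (0,1): δ = 107.27°  ·
  (0,2): δ = 17.56°  ✓
  (0,3): δ = 58.67°  ·
  (0,4): δ = 124.53°  ·
  (1,2): δ = 90.29°  ·
  (1,3): δ = 14.05°  ✓
  (1,4): δ = 51.80°  ·
  (2,3): δ = 103.76°  ·
  (2,4): δ = 37.91°  ·
  (3,4): δ = 114.15°  ·
antipodal pairs: 2

count = 2; pairs: (0,2), (1,3)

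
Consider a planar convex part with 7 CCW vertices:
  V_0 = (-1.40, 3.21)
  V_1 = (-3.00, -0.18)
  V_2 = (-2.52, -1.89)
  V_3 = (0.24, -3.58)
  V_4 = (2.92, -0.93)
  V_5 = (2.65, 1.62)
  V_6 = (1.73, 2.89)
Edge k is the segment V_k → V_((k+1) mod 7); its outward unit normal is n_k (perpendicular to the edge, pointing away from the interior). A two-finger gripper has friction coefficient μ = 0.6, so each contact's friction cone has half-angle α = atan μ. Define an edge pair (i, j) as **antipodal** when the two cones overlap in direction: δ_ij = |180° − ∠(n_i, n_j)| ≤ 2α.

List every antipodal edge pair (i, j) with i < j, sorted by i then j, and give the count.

count = 10; pairs: (0,3), (0,4), (0,5), (1,3), (1,4), (1,5), (2,4), (2,5), (2,6), (3,6)

α = atan 0.6 = 30.96°;  2α = 61.93°
n_0 = (-0.9043, +0.4268)
n_1 = (-0.9628, -0.2703)
n_2 = (-0.5222, -0.8528)
n_3 = (+0.7031, -0.7111)
n_4 = (+0.9944, +0.1053)
n_5 = (+0.8098, +0.5867)
n_6 = (+0.1017, +0.9948)
  (0,1): δ = 139.05°  ·
  (0,2): δ = 96.21°  ·
  (0,3): δ = 20.06°  ✓
  (0,4): δ = 31.31°  ✓
  (0,5): δ = 61.19°  ✓
  (0,6): δ = 109.43°  ·
  (1,2): δ = 137.16°  ·
  (1,3): δ = 61.00°  ✓
  (1,4): δ = 9.64°  ✓
  (1,5): δ = 20.24°  ✓
  (1,6): δ = 68.48°  ·
  (2,3): δ = 103.84°  ·
  (2,4): δ = 52.48°  ✓
  (2,5): δ = 22.60°  ✓
  (2,6): δ = 25.64°  ✓
  (3,4): δ = 128.63°  ·
  (3,5): δ = 98.76°  ·
  (3,6): δ = 50.51°  ✓
  (4,5): δ = 150.12°  ·
  (4,6): δ = 101.88°  ·
  (5,6): δ = 131.76°  ·
antipodal pairs: 10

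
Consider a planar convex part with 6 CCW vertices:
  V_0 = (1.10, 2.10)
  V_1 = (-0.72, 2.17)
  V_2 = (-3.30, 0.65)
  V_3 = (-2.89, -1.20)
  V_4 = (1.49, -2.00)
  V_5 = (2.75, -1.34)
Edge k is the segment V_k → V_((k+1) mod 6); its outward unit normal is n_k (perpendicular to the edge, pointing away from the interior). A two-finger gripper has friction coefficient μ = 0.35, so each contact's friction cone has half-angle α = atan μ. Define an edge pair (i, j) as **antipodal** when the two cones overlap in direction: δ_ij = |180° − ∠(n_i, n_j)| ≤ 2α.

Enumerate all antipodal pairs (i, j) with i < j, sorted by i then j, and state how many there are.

count = 4; pairs: (0,3), (0,4), (1,4), (2,5)

α = atan 0.35 = 19.29°;  2α = 38.58°
n_0 = (+0.0384, +0.9993)
n_1 = (-0.5076, +0.8616)
n_2 = (-0.9763, -0.2164)
n_3 = (-0.1797, -0.9837)
n_4 = (+0.4640, -0.8858)
n_5 = (+0.9016, +0.4325)
  (0,1): δ = 147.29°  ·
  (0,2): δ = 75.30°  ·
  (0,3): δ = 8.15°  ✓
  (0,4): δ = 29.85°  ✓
  (0,5): δ = 117.83°  ·
  (1,2): δ = 108.01°  ·
  (1,3): δ = 40.86°  ·
  (1,4): δ = 2.86°  ✓
  (1,5): δ = 85.12°  ·
  (2,3): δ = 112.85°  ·
  (2,4): δ = 74.85°  ·
  (2,5): δ = 13.13°  ✓
  (3,4): δ = 142.00°  ·
  (3,5): δ = 54.02°  ·
  (4,5): δ = 92.02°  ·
antipodal pairs: 4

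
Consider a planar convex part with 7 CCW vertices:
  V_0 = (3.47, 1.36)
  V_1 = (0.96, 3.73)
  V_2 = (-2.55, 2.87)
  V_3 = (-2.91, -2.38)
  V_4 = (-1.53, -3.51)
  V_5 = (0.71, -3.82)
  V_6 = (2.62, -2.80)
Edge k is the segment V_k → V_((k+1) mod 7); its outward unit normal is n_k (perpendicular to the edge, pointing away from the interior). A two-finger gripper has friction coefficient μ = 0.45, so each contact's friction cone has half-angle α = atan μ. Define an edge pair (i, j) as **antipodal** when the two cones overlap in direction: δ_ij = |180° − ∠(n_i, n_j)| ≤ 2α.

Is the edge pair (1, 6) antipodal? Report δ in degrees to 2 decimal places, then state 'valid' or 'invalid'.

α = atan 0.45 = 24.23°;  2α = 48.46°
edge 1: e_1 = (-3.51, -0.86);  n_1 = (-0.2380, +0.9713)
edge 6: e_6 = (+0.85, +4.16);  n_6 = (+0.9798, -0.2002)
∠(n_1, n_6) = 115.32°
δ = |180° − 115.32°| = 64.68°
64.68° > 2α = 48.46°  →  invalid

δ = 64.68°, invalid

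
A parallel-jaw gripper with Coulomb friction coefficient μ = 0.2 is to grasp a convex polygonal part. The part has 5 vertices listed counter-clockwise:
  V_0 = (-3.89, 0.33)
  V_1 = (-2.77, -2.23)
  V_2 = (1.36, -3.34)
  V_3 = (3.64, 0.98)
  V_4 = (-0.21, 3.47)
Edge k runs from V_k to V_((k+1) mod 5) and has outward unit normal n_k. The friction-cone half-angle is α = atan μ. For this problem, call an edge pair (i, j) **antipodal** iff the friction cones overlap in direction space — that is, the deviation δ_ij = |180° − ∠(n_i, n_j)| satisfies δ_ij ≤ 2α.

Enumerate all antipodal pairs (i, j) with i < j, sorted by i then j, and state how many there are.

α = atan 0.2 = 11.31°;  2α = 22.62°
n_0 = (-0.9162, -0.4008)
n_1 = (-0.2596, -0.9657)
n_2 = (+0.8844, -0.4668)
n_3 = (+0.5431, +0.8397)
n_4 = (-0.6491, +0.7607)
  (0,1): δ = 128.67°  ·
  (0,2): δ = 51.45°  ·
  (0,3): δ = 33.48°  ·
  (0,4): δ = 106.84°  ·
  (1,2): δ = 102.78°  ·
  (1,3): δ = 17.85°  ✓
  (1,4): δ = 55.52°  ·
  (2,3): δ = 95.07°  ·
  (2,4): δ = 21.70°  ✓
  (3,4): δ = 106.63°  ·
antipodal pairs: 2

count = 2; pairs: (1,3), (2,4)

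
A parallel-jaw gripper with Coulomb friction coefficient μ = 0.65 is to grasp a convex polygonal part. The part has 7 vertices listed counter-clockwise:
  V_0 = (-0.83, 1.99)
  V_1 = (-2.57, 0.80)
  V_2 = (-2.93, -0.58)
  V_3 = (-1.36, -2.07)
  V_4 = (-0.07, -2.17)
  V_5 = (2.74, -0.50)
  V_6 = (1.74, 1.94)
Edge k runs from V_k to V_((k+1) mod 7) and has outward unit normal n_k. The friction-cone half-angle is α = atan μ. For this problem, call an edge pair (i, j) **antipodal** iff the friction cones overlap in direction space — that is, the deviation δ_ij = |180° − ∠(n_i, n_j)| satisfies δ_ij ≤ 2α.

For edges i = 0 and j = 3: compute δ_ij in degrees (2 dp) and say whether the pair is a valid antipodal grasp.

δ = 38.80°, valid

α = atan 0.65 = 33.02°;  2α = 66.05°
edge 0: e_0 = (-1.74, -1.19);  n_0 = (-0.5645, +0.8254)
edge 3: e_3 = (+1.29, -0.10);  n_3 = (-0.0773, -0.9970)
∠(n_0, n_3) = 141.20°
δ = |180° − 141.20°| = 38.80°
38.80° ≤ 2α = 66.05°  →  valid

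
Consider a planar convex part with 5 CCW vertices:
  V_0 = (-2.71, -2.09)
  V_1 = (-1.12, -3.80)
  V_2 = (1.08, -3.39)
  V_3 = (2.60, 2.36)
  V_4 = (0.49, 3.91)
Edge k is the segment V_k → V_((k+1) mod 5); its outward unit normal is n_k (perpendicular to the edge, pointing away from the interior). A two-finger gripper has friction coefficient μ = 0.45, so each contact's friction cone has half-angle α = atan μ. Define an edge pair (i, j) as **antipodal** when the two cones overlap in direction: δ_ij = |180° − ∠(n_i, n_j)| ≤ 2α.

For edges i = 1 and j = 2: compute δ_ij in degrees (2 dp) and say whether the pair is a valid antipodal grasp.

α = atan 0.45 = 24.23°;  2α = 48.46°
edge 1: e_1 = (+2.20, +0.41);  n_1 = (+0.1832, -0.9831)
edge 2: e_2 = (+1.52, +5.75);  n_2 = (+0.9668, -0.2556)
∠(n_1, n_2) = 64.64°
δ = |180° − 64.64°| = 115.36°
115.36° > 2α = 48.46°  →  invalid

δ = 115.36°, invalid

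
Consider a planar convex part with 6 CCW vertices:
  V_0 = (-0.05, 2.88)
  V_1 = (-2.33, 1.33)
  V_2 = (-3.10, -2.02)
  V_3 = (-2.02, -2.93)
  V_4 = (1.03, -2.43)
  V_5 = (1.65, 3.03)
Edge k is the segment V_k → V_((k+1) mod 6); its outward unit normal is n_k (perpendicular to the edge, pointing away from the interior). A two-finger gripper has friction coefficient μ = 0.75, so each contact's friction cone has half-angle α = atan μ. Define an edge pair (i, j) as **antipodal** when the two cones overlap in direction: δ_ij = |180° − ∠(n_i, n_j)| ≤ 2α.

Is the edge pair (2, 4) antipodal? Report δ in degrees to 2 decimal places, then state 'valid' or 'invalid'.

δ = 56.36°, valid

α = atan 0.75 = 36.87°;  2α = 73.74°
edge 2: e_2 = (+1.08, -0.91);  n_2 = (-0.6444, -0.7647)
edge 4: e_4 = (+0.62, +5.46);  n_4 = (+0.9936, -0.1128)
∠(n_2, n_4) = 123.64°
δ = |180° − 123.64°| = 56.36°
56.36° ≤ 2α = 73.74°  →  valid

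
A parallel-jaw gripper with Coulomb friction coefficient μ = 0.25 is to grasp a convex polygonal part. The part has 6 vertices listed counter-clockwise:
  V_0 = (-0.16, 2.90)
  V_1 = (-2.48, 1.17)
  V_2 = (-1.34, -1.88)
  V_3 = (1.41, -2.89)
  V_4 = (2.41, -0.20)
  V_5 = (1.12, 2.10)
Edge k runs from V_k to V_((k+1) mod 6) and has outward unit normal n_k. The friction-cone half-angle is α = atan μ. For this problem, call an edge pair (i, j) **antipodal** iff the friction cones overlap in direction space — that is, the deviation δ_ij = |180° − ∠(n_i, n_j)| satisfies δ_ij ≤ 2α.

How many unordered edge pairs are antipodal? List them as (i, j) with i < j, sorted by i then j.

count = 2; pairs: (1,4), (2,5)

α = atan 0.25 = 14.04°;  2α = 28.07°
n_0 = (-0.5978, +0.8017)
n_1 = (-0.9367, -0.3501)
n_2 = (-0.3448, -0.9387)
n_3 = (+0.9373, -0.3484)
n_4 = (+0.8722, +0.4892)
n_5 = (+0.5300, +0.8480)
  (0,1): δ = 106.22°  ·
  (0,2): δ = 56.88°  ·
  (0,3): δ = 32.90°  ·
  (0,4): δ = 82.58°  ·
  (0,5): δ = 111.28°  ·
  (1,2): δ = 130.66°  ·
  (1,3): δ = 40.89°  ·
  (1,4): δ = 8.79°  ✓
  (1,5): δ = 37.50°  ·
  (2,3): δ = 90.23°  ·
  (2,4): δ = 40.55°  ·
  (2,5): δ = 11.84°  ✓
  (3,4): δ = 130.32°  ·
  (3,5): δ = 101.61°  ·
  (4,5): δ = 151.29°  ·
antipodal pairs: 2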